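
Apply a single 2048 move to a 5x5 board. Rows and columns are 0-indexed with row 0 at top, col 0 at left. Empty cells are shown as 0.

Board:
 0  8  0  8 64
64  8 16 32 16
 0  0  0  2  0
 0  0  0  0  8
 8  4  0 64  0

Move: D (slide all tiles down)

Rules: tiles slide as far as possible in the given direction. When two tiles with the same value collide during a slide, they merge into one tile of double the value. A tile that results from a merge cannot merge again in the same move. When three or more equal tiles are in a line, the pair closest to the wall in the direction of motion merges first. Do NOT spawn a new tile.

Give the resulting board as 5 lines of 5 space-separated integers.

Answer:  0  0  0  0  0
 0  0  0  8  0
 0  0  0 32 64
64 16  0  2 16
 8  4 16 64  8

Derivation:
Slide down:
col 0: [0, 64, 0, 0, 8] -> [0, 0, 0, 64, 8]
col 1: [8, 8, 0, 0, 4] -> [0, 0, 0, 16, 4]
col 2: [0, 16, 0, 0, 0] -> [0, 0, 0, 0, 16]
col 3: [8, 32, 2, 0, 64] -> [0, 8, 32, 2, 64]
col 4: [64, 16, 0, 8, 0] -> [0, 0, 64, 16, 8]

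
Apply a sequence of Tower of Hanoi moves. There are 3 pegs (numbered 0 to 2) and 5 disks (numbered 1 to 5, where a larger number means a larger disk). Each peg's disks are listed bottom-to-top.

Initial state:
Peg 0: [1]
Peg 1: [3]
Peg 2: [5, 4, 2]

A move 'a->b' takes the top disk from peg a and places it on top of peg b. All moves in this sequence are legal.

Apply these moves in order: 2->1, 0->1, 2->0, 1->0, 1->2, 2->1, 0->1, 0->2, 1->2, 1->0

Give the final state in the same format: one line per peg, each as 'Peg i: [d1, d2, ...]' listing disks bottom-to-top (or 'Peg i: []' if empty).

After move 1 (2->1):
Peg 0: [1]
Peg 1: [3, 2]
Peg 2: [5, 4]

After move 2 (0->1):
Peg 0: []
Peg 1: [3, 2, 1]
Peg 2: [5, 4]

After move 3 (2->0):
Peg 0: [4]
Peg 1: [3, 2, 1]
Peg 2: [5]

After move 4 (1->0):
Peg 0: [4, 1]
Peg 1: [3, 2]
Peg 2: [5]

After move 5 (1->2):
Peg 0: [4, 1]
Peg 1: [3]
Peg 2: [5, 2]

After move 6 (2->1):
Peg 0: [4, 1]
Peg 1: [3, 2]
Peg 2: [5]

After move 7 (0->1):
Peg 0: [4]
Peg 1: [3, 2, 1]
Peg 2: [5]

After move 8 (0->2):
Peg 0: []
Peg 1: [3, 2, 1]
Peg 2: [5, 4]

After move 9 (1->2):
Peg 0: []
Peg 1: [3, 2]
Peg 2: [5, 4, 1]

After move 10 (1->0):
Peg 0: [2]
Peg 1: [3]
Peg 2: [5, 4, 1]

Answer: Peg 0: [2]
Peg 1: [3]
Peg 2: [5, 4, 1]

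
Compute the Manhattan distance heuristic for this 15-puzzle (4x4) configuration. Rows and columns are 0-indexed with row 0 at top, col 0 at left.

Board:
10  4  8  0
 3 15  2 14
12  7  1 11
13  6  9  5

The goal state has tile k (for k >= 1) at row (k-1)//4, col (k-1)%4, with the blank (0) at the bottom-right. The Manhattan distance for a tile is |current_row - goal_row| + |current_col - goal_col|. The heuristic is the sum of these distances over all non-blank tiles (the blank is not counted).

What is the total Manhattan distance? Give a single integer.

Answer: 39

Derivation:
Tile 10: at (0,0), goal (2,1), distance |0-2|+|0-1| = 3
Tile 4: at (0,1), goal (0,3), distance |0-0|+|1-3| = 2
Tile 8: at (0,2), goal (1,3), distance |0-1|+|2-3| = 2
Tile 3: at (1,0), goal (0,2), distance |1-0|+|0-2| = 3
Tile 15: at (1,1), goal (3,2), distance |1-3|+|1-2| = 3
Tile 2: at (1,2), goal (0,1), distance |1-0|+|2-1| = 2
Tile 14: at (1,3), goal (3,1), distance |1-3|+|3-1| = 4
Tile 12: at (2,0), goal (2,3), distance |2-2|+|0-3| = 3
Tile 7: at (2,1), goal (1,2), distance |2-1|+|1-2| = 2
Tile 1: at (2,2), goal (0,0), distance |2-0|+|2-0| = 4
Tile 11: at (2,3), goal (2,2), distance |2-2|+|3-2| = 1
Tile 13: at (3,0), goal (3,0), distance |3-3|+|0-0| = 0
Tile 6: at (3,1), goal (1,1), distance |3-1|+|1-1| = 2
Tile 9: at (3,2), goal (2,0), distance |3-2|+|2-0| = 3
Tile 5: at (3,3), goal (1,0), distance |3-1|+|3-0| = 5
Sum: 3 + 2 + 2 + 3 + 3 + 2 + 4 + 3 + 2 + 4 + 1 + 0 + 2 + 3 + 5 = 39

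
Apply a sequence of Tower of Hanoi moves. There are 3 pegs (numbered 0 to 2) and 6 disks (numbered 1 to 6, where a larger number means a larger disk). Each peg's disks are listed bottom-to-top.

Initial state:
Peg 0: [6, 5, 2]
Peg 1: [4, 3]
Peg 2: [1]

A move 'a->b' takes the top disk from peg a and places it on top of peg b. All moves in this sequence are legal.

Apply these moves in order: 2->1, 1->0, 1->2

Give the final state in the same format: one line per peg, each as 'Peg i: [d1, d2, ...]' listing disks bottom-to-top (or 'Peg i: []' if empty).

After move 1 (2->1):
Peg 0: [6, 5, 2]
Peg 1: [4, 3, 1]
Peg 2: []

After move 2 (1->0):
Peg 0: [6, 5, 2, 1]
Peg 1: [4, 3]
Peg 2: []

After move 3 (1->2):
Peg 0: [6, 5, 2, 1]
Peg 1: [4]
Peg 2: [3]

Answer: Peg 0: [6, 5, 2, 1]
Peg 1: [4]
Peg 2: [3]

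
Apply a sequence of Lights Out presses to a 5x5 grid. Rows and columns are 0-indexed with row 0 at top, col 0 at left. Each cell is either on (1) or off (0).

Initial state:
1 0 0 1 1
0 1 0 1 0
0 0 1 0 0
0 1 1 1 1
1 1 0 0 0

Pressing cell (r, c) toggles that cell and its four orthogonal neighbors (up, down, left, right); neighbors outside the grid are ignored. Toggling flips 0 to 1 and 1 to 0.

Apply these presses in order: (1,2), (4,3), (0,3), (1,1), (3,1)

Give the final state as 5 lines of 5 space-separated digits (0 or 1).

After press 1 at (1,2):
1 0 1 1 1
0 0 1 0 0
0 0 0 0 0
0 1 1 1 1
1 1 0 0 0

After press 2 at (4,3):
1 0 1 1 1
0 0 1 0 0
0 0 0 0 0
0 1 1 0 1
1 1 1 1 1

After press 3 at (0,3):
1 0 0 0 0
0 0 1 1 0
0 0 0 0 0
0 1 1 0 1
1 1 1 1 1

After press 4 at (1,1):
1 1 0 0 0
1 1 0 1 0
0 1 0 0 0
0 1 1 0 1
1 1 1 1 1

After press 5 at (3,1):
1 1 0 0 0
1 1 0 1 0
0 0 0 0 0
1 0 0 0 1
1 0 1 1 1

Answer: 1 1 0 0 0
1 1 0 1 0
0 0 0 0 0
1 0 0 0 1
1 0 1 1 1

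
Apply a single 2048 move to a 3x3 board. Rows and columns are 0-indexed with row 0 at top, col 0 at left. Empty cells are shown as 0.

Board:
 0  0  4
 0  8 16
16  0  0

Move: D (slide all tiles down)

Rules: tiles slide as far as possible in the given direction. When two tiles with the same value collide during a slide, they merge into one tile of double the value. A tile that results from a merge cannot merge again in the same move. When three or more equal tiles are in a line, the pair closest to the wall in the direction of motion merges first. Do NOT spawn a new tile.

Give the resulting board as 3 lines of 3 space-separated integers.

Answer:  0  0  0
 0  0  4
16  8 16

Derivation:
Slide down:
col 0: [0, 0, 16] -> [0, 0, 16]
col 1: [0, 8, 0] -> [0, 0, 8]
col 2: [4, 16, 0] -> [0, 4, 16]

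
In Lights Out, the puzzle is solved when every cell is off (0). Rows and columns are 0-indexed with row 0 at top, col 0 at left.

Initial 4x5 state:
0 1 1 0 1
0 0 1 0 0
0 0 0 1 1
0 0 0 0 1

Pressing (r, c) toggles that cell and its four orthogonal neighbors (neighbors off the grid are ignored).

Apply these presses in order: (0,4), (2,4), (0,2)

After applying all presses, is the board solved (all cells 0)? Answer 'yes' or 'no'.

After press 1 at (0,4):
0 1 1 1 0
0 0 1 0 1
0 0 0 1 1
0 0 0 0 1

After press 2 at (2,4):
0 1 1 1 0
0 0 1 0 0
0 0 0 0 0
0 0 0 0 0

After press 3 at (0,2):
0 0 0 0 0
0 0 0 0 0
0 0 0 0 0
0 0 0 0 0

Lights still on: 0

Answer: yes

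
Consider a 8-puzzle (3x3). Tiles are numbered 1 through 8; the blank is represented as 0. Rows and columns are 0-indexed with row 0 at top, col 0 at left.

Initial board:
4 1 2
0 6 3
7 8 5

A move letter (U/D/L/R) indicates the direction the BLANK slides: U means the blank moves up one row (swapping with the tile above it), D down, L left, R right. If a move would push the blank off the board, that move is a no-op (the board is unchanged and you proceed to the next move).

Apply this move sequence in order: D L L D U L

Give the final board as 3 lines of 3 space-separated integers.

Answer: 4 1 2
0 6 3
7 8 5

Derivation:
After move 1 (D):
4 1 2
7 6 3
0 8 5

After move 2 (L):
4 1 2
7 6 3
0 8 5

After move 3 (L):
4 1 2
7 6 3
0 8 5

After move 4 (D):
4 1 2
7 6 3
0 8 5

After move 5 (U):
4 1 2
0 6 3
7 8 5

After move 6 (L):
4 1 2
0 6 3
7 8 5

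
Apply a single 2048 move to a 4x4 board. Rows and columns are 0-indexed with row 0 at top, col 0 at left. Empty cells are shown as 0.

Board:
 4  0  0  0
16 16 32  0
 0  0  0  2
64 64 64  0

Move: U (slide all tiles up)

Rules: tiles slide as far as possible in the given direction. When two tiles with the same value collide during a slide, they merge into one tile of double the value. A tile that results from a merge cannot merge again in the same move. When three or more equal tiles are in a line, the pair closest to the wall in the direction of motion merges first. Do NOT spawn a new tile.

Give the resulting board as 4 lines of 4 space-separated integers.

Answer:  4 16 32  2
16 64 64  0
64  0  0  0
 0  0  0  0

Derivation:
Slide up:
col 0: [4, 16, 0, 64] -> [4, 16, 64, 0]
col 1: [0, 16, 0, 64] -> [16, 64, 0, 0]
col 2: [0, 32, 0, 64] -> [32, 64, 0, 0]
col 3: [0, 0, 2, 0] -> [2, 0, 0, 0]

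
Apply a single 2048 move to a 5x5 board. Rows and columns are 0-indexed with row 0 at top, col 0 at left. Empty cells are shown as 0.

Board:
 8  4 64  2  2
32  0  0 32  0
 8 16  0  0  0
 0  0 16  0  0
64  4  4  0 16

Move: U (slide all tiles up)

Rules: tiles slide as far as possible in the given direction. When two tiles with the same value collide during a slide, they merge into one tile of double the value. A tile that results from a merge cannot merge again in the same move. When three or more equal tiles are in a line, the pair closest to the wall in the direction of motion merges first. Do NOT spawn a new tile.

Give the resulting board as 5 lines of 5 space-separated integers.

Answer:  8  4 64  2  2
32 16 16 32 16
 8  4  4  0  0
64  0  0  0  0
 0  0  0  0  0

Derivation:
Slide up:
col 0: [8, 32, 8, 0, 64] -> [8, 32, 8, 64, 0]
col 1: [4, 0, 16, 0, 4] -> [4, 16, 4, 0, 0]
col 2: [64, 0, 0, 16, 4] -> [64, 16, 4, 0, 0]
col 3: [2, 32, 0, 0, 0] -> [2, 32, 0, 0, 0]
col 4: [2, 0, 0, 0, 16] -> [2, 16, 0, 0, 0]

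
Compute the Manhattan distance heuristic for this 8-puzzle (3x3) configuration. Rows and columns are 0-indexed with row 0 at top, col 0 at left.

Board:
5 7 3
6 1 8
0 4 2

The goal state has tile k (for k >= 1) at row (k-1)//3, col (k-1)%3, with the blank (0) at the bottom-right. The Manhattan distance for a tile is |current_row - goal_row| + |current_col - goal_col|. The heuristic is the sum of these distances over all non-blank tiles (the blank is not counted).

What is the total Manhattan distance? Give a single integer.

Answer: 16

Derivation:
Tile 5: at (0,0), goal (1,1), distance |0-1|+|0-1| = 2
Tile 7: at (0,1), goal (2,0), distance |0-2|+|1-0| = 3
Tile 3: at (0,2), goal (0,2), distance |0-0|+|2-2| = 0
Tile 6: at (1,0), goal (1,2), distance |1-1|+|0-2| = 2
Tile 1: at (1,1), goal (0,0), distance |1-0|+|1-0| = 2
Tile 8: at (1,2), goal (2,1), distance |1-2|+|2-1| = 2
Tile 4: at (2,1), goal (1,0), distance |2-1|+|1-0| = 2
Tile 2: at (2,2), goal (0,1), distance |2-0|+|2-1| = 3
Sum: 2 + 3 + 0 + 2 + 2 + 2 + 2 + 3 = 16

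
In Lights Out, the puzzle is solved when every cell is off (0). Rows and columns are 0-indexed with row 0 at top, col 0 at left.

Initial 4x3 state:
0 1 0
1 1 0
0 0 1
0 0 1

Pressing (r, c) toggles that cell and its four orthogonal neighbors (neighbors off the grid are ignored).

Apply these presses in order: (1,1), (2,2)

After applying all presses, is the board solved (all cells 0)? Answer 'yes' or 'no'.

After press 1 at (1,1):
0 0 0
0 0 1
0 1 1
0 0 1

After press 2 at (2,2):
0 0 0
0 0 0
0 0 0
0 0 0

Lights still on: 0

Answer: yes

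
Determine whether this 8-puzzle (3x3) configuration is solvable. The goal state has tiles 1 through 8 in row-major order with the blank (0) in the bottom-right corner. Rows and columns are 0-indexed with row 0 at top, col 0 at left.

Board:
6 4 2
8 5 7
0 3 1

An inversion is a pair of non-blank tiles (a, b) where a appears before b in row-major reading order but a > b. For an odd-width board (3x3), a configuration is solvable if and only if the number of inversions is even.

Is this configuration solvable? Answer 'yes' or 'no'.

Answer: yes

Derivation:
Inversions (pairs i<j in row-major order where tile[i] > tile[j] > 0): 18
18 is even, so the puzzle is solvable.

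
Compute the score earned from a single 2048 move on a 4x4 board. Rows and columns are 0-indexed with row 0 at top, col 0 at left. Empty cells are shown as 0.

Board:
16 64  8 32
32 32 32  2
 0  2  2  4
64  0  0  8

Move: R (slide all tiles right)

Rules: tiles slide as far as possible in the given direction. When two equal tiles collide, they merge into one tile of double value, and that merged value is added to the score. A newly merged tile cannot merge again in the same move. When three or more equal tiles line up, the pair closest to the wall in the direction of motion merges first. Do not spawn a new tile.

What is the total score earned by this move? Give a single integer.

Slide right:
row 0: [16, 64, 8, 32] -> [16, 64, 8, 32]  score +0 (running 0)
row 1: [32, 32, 32, 2] -> [0, 32, 64, 2]  score +64 (running 64)
row 2: [0, 2, 2, 4] -> [0, 0, 4, 4]  score +4 (running 68)
row 3: [64, 0, 0, 8] -> [0, 0, 64, 8]  score +0 (running 68)
Board after move:
16 64  8 32
 0 32 64  2
 0  0  4  4
 0  0 64  8

Answer: 68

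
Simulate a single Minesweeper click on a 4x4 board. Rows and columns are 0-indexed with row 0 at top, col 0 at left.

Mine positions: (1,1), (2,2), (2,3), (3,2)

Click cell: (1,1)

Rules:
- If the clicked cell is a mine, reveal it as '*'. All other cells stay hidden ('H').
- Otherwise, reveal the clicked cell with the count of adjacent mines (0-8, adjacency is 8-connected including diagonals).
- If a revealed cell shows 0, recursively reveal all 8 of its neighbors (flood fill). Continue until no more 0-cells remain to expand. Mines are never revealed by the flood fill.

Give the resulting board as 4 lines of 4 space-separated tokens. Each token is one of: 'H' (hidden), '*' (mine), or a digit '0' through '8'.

H H H H
H * H H
H H H H
H H H H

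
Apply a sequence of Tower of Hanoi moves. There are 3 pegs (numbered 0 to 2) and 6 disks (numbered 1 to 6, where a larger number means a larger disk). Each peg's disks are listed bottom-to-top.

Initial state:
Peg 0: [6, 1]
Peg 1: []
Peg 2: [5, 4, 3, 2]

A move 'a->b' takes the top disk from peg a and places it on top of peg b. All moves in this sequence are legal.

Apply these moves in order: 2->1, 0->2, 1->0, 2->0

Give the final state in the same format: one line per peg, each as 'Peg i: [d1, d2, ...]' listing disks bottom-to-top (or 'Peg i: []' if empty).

Answer: Peg 0: [6, 2, 1]
Peg 1: []
Peg 2: [5, 4, 3]

Derivation:
After move 1 (2->1):
Peg 0: [6, 1]
Peg 1: [2]
Peg 2: [5, 4, 3]

After move 2 (0->2):
Peg 0: [6]
Peg 1: [2]
Peg 2: [5, 4, 3, 1]

After move 3 (1->0):
Peg 0: [6, 2]
Peg 1: []
Peg 2: [5, 4, 3, 1]

After move 4 (2->0):
Peg 0: [6, 2, 1]
Peg 1: []
Peg 2: [5, 4, 3]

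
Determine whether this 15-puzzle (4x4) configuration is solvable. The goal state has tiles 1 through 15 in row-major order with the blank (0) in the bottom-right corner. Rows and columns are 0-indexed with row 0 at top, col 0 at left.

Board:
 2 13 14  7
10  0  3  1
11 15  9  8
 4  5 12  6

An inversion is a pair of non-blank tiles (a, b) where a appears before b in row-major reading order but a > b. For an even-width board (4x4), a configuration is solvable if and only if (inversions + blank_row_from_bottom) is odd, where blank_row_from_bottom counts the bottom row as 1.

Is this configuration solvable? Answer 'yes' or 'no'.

Inversions: 55
Blank is in row 1 (0-indexed from top), which is row 3 counting from the bottom (bottom = 1).
55 + 3 = 58, which is even, so the puzzle is not solvable.

Answer: no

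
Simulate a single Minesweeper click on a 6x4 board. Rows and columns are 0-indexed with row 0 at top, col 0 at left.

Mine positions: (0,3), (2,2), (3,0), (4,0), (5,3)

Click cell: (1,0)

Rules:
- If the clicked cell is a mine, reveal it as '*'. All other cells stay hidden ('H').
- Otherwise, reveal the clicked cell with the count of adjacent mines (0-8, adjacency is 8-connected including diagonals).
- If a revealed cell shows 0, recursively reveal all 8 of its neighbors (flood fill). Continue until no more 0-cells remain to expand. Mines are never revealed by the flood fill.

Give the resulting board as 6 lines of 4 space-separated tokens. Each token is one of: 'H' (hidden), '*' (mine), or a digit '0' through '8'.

0 0 1 H
0 1 2 H
1 2 H H
H H H H
H H H H
H H H H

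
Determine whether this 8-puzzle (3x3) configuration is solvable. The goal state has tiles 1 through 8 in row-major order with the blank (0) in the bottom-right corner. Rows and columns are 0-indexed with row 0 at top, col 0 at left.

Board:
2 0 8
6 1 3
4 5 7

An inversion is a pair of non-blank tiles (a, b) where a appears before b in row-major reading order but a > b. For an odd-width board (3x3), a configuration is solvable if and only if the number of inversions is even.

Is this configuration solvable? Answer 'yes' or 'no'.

Inversions (pairs i<j in row-major order where tile[i] > tile[j] > 0): 11
11 is odd, so the puzzle is not solvable.

Answer: no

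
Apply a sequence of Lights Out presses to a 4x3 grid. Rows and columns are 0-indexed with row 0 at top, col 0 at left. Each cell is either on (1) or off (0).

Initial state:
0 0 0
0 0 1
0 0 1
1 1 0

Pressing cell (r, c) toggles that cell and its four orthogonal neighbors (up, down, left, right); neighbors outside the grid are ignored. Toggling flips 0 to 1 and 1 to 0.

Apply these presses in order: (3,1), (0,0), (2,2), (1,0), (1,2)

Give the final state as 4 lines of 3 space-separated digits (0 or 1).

Answer: 0 1 1
0 0 1
1 0 1
0 0 0

Derivation:
After press 1 at (3,1):
0 0 0
0 0 1
0 1 1
0 0 1

After press 2 at (0,0):
1 1 0
1 0 1
0 1 1
0 0 1

After press 3 at (2,2):
1 1 0
1 0 0
0 0 0
0 0 0

After press 4 at (1,0):
0 1 0
0 1 0
1 0 0
0 0 0

After press 5 at (1,2):
0 1 1
0 0 1
1 0 1
0 0 0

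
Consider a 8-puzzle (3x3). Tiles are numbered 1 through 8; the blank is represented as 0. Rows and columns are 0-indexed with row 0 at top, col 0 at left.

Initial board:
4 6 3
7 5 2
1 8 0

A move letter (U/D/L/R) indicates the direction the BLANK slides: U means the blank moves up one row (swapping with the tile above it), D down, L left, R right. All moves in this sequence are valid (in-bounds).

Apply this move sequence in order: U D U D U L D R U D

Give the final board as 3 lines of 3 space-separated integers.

Answer: 4 6 3
7 8 5
1 2 0

Derivation:
After move 1 (U):
4 6 3
7 5 0
1 8 2

After move 2 (D):
4 6 3
7 5 2
1 8 0

After move 3 (U):
4 6 3
7 5 0
1 8 2

After move 4 (D):
4 6 3
7 5 2
1 8 0

After move 5 (U):
4 6 3
7 5 0
1 8 2

After move 6 (L):
4 6 3
7 0 5
1 8 2

After move 7 (D):
4 6 3
7 8 5
1 0 2

After move 8 (R):
4 6 3
7 8 5
1 2 0

After move 9 (U):
4 6 3
7 8 0
1 2 5

After move 10 (D):
4 6 3
7 8 5
1 2 0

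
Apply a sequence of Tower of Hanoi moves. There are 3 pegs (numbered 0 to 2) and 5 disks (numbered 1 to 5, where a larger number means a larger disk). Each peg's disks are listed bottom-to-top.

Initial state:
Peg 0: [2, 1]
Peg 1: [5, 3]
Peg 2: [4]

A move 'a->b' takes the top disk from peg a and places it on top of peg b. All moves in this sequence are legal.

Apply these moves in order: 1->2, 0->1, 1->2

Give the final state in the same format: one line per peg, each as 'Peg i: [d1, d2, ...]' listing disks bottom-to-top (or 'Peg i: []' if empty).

Answer: Peg 0: [2]
Peg 1: [5]
Peg 2: [4, 3, 1]

Derivation:
After move 1 (1->2):
Peg 0: [2, 1]
Peg 1: [5]
Peg 2: [4, 3]

After move 2 (0->1):
Peg 0: [2]
Peg 1: [5, 1]
Peg 2: [4, 3]

After move 3 (1->2):
Peg 0: [2]
Peg 1: [5]
Peg 2: [4, 3, 1]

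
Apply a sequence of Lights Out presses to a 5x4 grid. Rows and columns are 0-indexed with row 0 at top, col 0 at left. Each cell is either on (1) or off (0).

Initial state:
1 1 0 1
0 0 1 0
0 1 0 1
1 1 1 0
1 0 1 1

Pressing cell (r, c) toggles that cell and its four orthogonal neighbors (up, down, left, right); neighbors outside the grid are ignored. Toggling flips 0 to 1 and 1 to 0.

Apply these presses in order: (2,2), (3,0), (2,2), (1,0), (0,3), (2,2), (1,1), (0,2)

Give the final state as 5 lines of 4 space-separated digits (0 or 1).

Answer: 0 1 0 1
0 0 0 1
0 1 1 0
0 0 0 0
0 0 1 1

Derivation:
After press 1 at (2,2):
1 1 0 1
0 0 0 0
0 0 1 0
1 1 0 0
1 0 1 1

After press 2 at (3,0):
1 1 0 1
0 0 0 0
1 0 1 0
0 0 0 0
0 0 1 1

After press 3 at (2,2):
1 1 0 1
0 0 1 0
1 1 0 1
0 0 1 0
0 0 1 1

After press 4 at (1,0):
0 1 0 1
1 1 1 0
0 1 0 1
0 0 1 0
0 0 1 1

After press 5 at (0,3):
0 1 1 0
1 1 1 1
0 1 0 1
0 0 1 0
0 0 1 1

After press 6 at (2,2):
0 1 1 0
1 1 0 1
0 0 1 0
0 0 0 0
0 0 1 1

After press 7 at (1,1):
0 0 1 0
0 0 1 1
0 1 1 0
0 0 0 0
0 0 1 1

After press 8 at (0,2):
0 1 0 1
0 0 0 1
0 1 1 0
0 0 0 0
0 0 1 1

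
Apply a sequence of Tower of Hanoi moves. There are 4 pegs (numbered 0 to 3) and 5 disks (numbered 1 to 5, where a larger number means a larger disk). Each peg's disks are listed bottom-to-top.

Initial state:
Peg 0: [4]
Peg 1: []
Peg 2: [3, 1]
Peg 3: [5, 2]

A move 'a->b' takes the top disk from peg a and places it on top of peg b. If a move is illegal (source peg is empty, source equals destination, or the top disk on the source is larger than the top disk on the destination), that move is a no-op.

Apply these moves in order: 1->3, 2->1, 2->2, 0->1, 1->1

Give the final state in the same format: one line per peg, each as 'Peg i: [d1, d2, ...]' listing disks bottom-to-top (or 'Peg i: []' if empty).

Answer: Peg 0: [4]
Peg 1: [1]
Peg 2: [3]
Peg 3: [5, 2]

Derivation:
After move 1 (1->3):
Peg 0: [4]
Peg 1: []
Peg 2: [3, 1]
Peg 3: [5, 2]

After move 2 (2->1):
Peg 0: [4]
Peg 1: [1]
Peg 2: [3]
Peg 3: [5, 2]

After move 3 (2->2):
Peg 0: [4]
Peg 1: [1]
Peg 2: [3]
Peg 3: [5, 2]

After move 4 (0->1):
Peg 0: [4]
Peg 1: [1]
Peg 2: [3]
Peg 3: [5, 2]

After move 5 (1->1):
Peg 0: [4]
Peg 1: [1]
Peg 2: [3]
Peg 3: [5, 2]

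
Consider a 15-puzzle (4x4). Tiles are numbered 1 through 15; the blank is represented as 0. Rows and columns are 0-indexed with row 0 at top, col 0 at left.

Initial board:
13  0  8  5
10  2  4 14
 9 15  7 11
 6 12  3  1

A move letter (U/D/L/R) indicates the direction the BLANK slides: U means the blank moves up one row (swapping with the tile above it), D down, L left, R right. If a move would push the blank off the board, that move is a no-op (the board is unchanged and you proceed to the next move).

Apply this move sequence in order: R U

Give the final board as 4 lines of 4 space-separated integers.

Answer: 13  8  0  5
10  2  4 14
 9 15  7 11
 6 12  3  1

Derivation:
After move 1 (R):
13  8  0  5
10  2  4 14
 9 15  7 11
 6 12  3  1

After move 2 (U):
13  8  0  5
10  2  4 14
 9 15  7 11
 6 12  3  1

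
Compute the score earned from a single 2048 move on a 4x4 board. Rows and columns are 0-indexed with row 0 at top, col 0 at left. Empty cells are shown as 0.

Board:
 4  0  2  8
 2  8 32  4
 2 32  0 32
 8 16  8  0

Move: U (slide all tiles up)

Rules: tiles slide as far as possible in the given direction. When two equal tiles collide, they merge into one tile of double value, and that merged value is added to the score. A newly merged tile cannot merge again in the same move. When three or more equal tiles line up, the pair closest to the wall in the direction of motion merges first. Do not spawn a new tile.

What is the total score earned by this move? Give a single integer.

Answer: 4

Derivation:
Slide up:
col 0: [4, 2, 2, 8] -> [4, 4, 8, 0]  score +4 (running 4)
col 1: [0, 8, 32, 16] -> [8, 32, 16, 0]  score +0 (running 4)
col 2: [2, 32, 0, 8] -> [2, 32, 8, 0]  score +0 (running 4)
col 3: [8, 4, 32, 0] -> [8, 4, 32, 0]  score +0 (running 4)
Board after move:
 4  8  2  8
 4 32 32  4
 8 16  8 32
 0  0  0  0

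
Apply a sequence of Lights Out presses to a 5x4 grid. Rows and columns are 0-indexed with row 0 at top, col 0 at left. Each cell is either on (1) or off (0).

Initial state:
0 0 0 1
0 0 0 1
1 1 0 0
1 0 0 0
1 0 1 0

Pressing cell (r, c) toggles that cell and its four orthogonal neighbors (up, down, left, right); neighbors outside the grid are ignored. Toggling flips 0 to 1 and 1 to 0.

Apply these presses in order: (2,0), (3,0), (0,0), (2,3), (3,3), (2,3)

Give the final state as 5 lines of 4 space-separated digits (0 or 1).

After press 1 at (2,0):
0 0 0 1
1 0 0 1
0 0 0 0
0 0 0 0
1 0 1 0

After press 2 at (3,0):
0 0 0 1
1 0 0 1
1 0 0 0
1 1 0 0
0 0 1 0

After press 3 at (0,0):
1 1 0 1
0 0 0 1
1 0 0 0
1 1 0 0
0 0 1 0

After press 4 at (2,3):
1 1 0 1
0 0 0 0
1 0 1 1
1 1 0 1
0 0 1 0

After press 5 at (3,3):
1 1 0 1
0 0 0 0
1 0 1 0
1 1 1 0
0 0 1 1

After press 6 at (2,3):
1 1 0 1
0 0 0 1
1 0 0 1
1 1 1 1
0 0 1 1

Answer: 1 1 0 1
0 0 0 1
1 0 0 1
1 1 1 1
0 0 1 1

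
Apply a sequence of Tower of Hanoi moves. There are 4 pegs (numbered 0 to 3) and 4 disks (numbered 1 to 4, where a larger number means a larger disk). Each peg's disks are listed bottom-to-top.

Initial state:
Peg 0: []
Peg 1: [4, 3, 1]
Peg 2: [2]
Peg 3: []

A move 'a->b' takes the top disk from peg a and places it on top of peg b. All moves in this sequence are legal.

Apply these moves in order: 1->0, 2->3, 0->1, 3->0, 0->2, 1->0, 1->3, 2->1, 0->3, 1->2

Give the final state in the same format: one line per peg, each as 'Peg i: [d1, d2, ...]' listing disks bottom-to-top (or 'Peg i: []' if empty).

Answer: Peg 0: []
Peg 1: [4]
Peg 2: [2]
Peg 3: [3, 1]

Derivation:
After move 1 (1->0):
Peg 0: [1]
Peg 1: [4, 3]
Peg 2: [2]
Peg 3: []

After move 2 (2->3):
Peg 0: [1]
Peg 1: [4, 3]
Peg 2: []
Peg 3: [2]

After move 3 (0->1):
Peg 0: []
Peg 1: [4, 3, 1]
Peg 2: []
Peg 3: [2]

After move 4 (3->0):
Peg 0: [2]
Peg 1: [4, 3, 1]
Peg 2: []
Peg 3: []

After move 5 (0->2):
Peg 0: []
Peg 1: [4, 3, 1]
Peg 2: [2]
Peg 3: []

After move 6 (1->0):
Peg 0: [1]
Peg 1: [4, 3]
Peg 2: [2]
Peg 3: []

After move 7 (1->3):
Peg 0: [1]
Peg 1: [4]
Peg 2: [2]
Peg 3: [3]

After move 8 (2->1):
Peg 0: [1]
Peg 1: [4, 2]
Peg 2: []
Peg 3: [3]

After move 9 (0->3):
Peg 0: []
Peg 1: [4, 2]
Peg 2: []
Peg 3: [3, 1]

After move 10 (1->2):
Peg 0: []
Peg 1: [4]
Peg 2: [2]
Peg 3: [3, 1]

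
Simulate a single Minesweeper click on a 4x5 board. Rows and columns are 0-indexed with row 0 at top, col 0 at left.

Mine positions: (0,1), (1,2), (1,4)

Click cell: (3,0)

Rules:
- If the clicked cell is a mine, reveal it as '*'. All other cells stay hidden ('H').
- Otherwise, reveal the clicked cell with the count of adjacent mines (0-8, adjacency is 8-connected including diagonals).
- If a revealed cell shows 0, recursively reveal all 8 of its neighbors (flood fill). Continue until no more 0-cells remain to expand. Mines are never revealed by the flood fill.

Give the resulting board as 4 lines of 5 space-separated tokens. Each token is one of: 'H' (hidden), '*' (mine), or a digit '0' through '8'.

H H H H H
1 2 H H H
0 1 1 2 1
0 0 0 0 0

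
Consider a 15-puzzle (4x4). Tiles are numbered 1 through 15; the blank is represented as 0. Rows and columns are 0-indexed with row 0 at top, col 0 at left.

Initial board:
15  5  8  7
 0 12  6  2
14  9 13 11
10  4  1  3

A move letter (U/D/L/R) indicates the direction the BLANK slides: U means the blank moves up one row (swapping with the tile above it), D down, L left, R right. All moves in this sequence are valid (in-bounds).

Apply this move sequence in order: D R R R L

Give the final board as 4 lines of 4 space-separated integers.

After move 1 (D):
15  5  8  7
14 12  6  2
 0  9 13 11
10  4  1  3

After move 2 (R):
15  5  8  7
14 12  6  2
 9  0 13 11
10  4  1  3

After move 3 (R):
15  5  8  7
14 12  6  2
 9 13  0 11
10  4  1  3

After move 4 (R):
15  5  8  7
14 12  6  2
 9 13 11  0
10  4  1  3

After move 5 (L):
15  5  8  7
14 12  6  2
 9 13  0 11
10  4  1  3

Answer: 15  5  8  7
14 12  6  2
 9 13  0 11
10  4  1  3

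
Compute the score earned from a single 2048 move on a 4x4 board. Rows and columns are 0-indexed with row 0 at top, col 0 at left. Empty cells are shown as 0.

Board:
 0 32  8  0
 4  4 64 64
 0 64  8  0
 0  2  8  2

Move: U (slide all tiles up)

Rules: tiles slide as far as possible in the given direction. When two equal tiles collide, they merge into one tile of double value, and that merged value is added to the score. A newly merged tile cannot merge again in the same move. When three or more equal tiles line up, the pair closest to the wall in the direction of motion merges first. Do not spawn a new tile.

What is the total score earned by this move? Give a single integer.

Answer: 16

Derivation:
Slide up:
col 0: [0, 4, 0, 0] -> [4, 0, 0, 0]  score +0 (running 0)
col 1: [32, 4, 64, 2] -> [32, 4, 64, 2]  score +0 (running 0)
col 2: [8, 64, 8, 8] -> [8, 64, 16, 0]  score +16 (running 16)
col 3: [0, 64, 0, 2] -> [64, 2, 0, 0]  score +0 (running 16)
Board after move:
 4 32  8 64
 0  4 64  2
 0 64 16  0
 0  2  0  0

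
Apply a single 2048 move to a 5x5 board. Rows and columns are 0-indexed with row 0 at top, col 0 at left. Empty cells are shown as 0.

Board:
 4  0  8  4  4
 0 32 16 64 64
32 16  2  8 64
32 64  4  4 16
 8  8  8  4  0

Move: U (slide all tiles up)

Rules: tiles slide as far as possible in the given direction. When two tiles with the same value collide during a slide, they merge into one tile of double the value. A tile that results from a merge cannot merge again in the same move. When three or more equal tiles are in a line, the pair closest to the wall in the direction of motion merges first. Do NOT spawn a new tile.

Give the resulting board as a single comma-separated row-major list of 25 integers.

Slide up:
col 0: [4, 0, 32, 32, 8] -> [4, 64, 8, 0, 0]
col 1: [0, 32, 16, 64, 8] -> [32, 16, 64, 8, 0]
col 2: [8, 16, 2, 4, 8] -> [8, 16, 2, 4, 8]
col 3: [4, 64, 8, 4, 4] -> [4, 64, 8, 8, 0]
col 4: [4, 64, 64, 16, 0] -> [4, 128, 16, 0, 0]

Answer: 4, 32, 8, 4, 4, 64, 16, 16, 64, 128, 8, 64, 2, 8, 16, 0, 8, 4, 8, 0, 0, 0, 8, 0, 0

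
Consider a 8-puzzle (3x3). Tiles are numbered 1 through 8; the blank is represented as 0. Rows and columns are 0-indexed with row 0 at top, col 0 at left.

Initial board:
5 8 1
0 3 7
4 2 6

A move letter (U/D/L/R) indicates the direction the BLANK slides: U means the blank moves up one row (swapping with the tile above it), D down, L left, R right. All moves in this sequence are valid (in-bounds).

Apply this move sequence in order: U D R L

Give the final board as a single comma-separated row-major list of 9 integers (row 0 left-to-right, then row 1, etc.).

After move 1 (U):
0 8 1
5 3 7
4 2 6

After move 2 (D):
5 8 1
0 3 7
4 2 6

After move 3 (R):
5 8 1
3 0 7
4 2 6

After move 4 (L):
5 8 1
0 3 7
4 2 6

Answer: 5, 8, 1, 0, 3, 7, 4, 2, 6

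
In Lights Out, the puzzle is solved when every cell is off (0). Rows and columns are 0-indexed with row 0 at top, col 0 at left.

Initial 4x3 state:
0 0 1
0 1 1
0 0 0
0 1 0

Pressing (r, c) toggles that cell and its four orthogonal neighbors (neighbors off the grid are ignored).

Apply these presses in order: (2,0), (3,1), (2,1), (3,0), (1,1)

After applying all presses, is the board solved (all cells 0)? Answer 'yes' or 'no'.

Answer: no

Derivation:
After press 1 at (2,0):
0 0 1
1 1 1
1 1 0
1 1 0

After press 2 at (3,1):
0 0 1
1 1 1
1 0 0
0 0 1

After press 3 at (2,1):
0 0 1
1 0 1
0 1 1
0 1 1

After press 4 at (3,0):
0 0 1
1 0 1
1 1 1
1 0 1

After press 5 at (1,1):
0 1 1
0 1 0
1 0 1
1 0 1

Lights still on: 7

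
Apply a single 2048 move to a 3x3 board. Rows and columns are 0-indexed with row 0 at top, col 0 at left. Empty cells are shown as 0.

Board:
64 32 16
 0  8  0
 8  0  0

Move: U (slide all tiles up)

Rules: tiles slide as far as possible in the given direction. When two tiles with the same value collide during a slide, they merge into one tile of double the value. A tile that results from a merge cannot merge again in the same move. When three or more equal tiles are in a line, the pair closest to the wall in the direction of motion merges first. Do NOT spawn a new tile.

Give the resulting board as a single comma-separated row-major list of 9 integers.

Answer: 64, 32, 16, 8, 8, 0, 0, 0, 0

Derivation:
Slide up:
col 0: [64, 0, 8] -> [64, 8, 0]
col 1: [32, 8, 0] -> [32, 8, 0]
col 2: [16, 0, 0] -> [16, 0, 0]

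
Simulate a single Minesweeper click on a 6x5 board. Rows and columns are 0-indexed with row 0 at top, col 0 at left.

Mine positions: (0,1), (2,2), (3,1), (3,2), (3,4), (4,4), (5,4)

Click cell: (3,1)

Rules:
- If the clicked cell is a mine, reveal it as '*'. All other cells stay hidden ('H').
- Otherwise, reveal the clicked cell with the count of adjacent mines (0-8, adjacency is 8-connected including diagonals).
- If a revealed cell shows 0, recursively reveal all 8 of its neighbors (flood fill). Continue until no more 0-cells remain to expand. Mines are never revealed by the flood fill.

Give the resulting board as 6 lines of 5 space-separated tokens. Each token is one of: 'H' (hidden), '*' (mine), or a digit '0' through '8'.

H H H H H
H H H H H
H H H H H
H * H H H
H H H H H
H H H H H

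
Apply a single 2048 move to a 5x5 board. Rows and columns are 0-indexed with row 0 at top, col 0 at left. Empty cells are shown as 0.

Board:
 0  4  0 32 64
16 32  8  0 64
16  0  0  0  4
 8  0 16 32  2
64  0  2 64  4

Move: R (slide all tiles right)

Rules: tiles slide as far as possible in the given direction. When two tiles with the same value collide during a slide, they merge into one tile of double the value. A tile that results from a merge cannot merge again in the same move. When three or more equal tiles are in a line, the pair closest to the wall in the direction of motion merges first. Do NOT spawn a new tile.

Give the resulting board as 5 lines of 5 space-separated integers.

Answer:  0  0  4 32 64
 0 16 32  8 64
 0  0  0 16  4
 0  8 16 32  2
 0 64  2 64  4

Derivation:
Slide right:
row 0: [0, 4, 0, 32, 64] -> [0, 0, 4, 32, 64]
row 1: [16, 32, 8, 0, 64] -> [0, 16, 32, 8, 64]
row 2: [16, 0, 0, 0, 4] -> [0, 0, 0, 16, 4]
row 3: [8, 0, 16, 32, 2] -> [0, 8, 16, 32, 2]
row 4: [64, 0, 2, 64, 4] -> [0, 64, 2, 64, 4]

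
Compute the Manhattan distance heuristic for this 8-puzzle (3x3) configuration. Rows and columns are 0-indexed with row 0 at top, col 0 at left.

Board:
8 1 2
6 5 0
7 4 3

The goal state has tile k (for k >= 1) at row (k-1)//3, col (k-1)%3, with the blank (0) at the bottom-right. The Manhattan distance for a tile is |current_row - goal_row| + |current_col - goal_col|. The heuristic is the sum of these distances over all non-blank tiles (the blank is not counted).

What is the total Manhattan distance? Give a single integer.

Tile 8: (0,0)->(2,1) = 3
Tile 1: (0,1)->(0,0) = 1
Tile 2: (0,2)->(0,1) = 1
Tile 6: (1,0)->(1,2) = 2
Tile 5: (1,1)->(1,1) = 0
Tile 7: (2,0)->(2,0) = 0
Tile 4: (2,1)->(1,0) = 2
Tile 3: (2,2)->(0,2) = 2
Sum: 3 + 1 + 1 + 2 + 0 + 0 + 2 + 2 = 11

Answer: 11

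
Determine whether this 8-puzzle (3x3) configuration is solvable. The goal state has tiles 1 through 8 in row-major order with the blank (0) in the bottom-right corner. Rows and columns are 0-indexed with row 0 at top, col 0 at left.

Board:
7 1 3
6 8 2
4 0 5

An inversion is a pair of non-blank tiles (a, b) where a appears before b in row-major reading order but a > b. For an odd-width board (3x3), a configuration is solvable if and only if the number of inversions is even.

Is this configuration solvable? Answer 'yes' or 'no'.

Inversions (pairs i<j in row-major order where tile[i] > tile[j] > 0): 13
13 is odd, so the puzzle is not solvable.

Answer: no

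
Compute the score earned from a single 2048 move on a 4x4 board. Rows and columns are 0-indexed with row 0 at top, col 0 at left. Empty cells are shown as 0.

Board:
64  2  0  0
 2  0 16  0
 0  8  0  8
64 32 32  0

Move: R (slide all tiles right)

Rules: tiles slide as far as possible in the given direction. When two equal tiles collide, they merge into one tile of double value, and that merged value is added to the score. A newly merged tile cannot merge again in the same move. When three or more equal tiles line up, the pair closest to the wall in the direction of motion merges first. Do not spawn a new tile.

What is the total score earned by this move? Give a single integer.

Answer: 80

Derivation:
Slide right:
row 0: [64, 2, 0, 0] -> [0, 0, 64, 2]  score +0 (running 0)
row 1: [2, 0, 16, 0] -> [0, 0, 2, 16]  score +0 (running 0)
row 2: [0, 8, 0, 8] -> [0, 0, 0, 16]  score +16 (running 16)
row 3: [64, 32, 32, 0] -> [0, 0, 64, 64]  score +64 (running 80)
Board after move:
 0  0 64  2
 0  0  2 16
 0  0  0 16
 0  0 64 64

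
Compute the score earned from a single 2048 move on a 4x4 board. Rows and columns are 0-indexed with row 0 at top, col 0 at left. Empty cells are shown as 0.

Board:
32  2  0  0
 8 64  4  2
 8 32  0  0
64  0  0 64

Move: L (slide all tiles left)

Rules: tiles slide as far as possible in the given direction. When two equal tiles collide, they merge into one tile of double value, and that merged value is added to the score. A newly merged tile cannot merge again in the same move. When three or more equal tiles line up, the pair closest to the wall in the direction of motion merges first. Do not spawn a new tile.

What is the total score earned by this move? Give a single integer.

Slide left:
row 0: [32, 2, 0, 0] -> [32, 2, 0, 0]  score +0 (running 0)
row 1: [8, 64, 4, 2] -> [8, 64, 4, 2]  score +0 (running 0)
row 2: [8, 32, 0, 0] -> [8, 32, 0, 0]  score +0 (running 0)
row 3: [64, 0, 0, 64] -> [128, 0, 0, 0]  score +128 (running 128)
Board after move:
 32   2   0   0
  8  64   4   2
  8  32   0   0
128   0   0   0

Answer: 128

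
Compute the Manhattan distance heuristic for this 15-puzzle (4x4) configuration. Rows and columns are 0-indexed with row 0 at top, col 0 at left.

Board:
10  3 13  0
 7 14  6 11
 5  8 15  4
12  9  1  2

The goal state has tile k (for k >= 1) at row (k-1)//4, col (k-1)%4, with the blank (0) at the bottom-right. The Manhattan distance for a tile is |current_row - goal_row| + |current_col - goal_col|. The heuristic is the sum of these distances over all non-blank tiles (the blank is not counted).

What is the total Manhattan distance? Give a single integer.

Tile 10: at (0,0), goal (2,1), distance |0-2|+|0-1| = 3
Tile 3: at (0,1), goal (0,2), distance |0-0|+|1-2| = 1
Tile 13: at (0,2), goal (3,0), distance |0-3|+|2-0| = 5
Tile 7: at (1,0), goal (1,2), distance |1-1|+|0-2| = 2
Tile 14: at (1,1), goal (3,1), distance |1-3|+|1-1| = 2
Tile 6: at (1,2), goal (1,1), distance |1-1|+|2-1| = 1
Tile 11: at (1,3), goal (2,2), distance |1-2|+|3-2| = 2
Tile 5: at (2,0), goal (1,0), distance |2-1|+|0-0| = 1
Tile 8: at (2,1), goal (1,3), distance |2-1|+|1-3| = 3
Tile 15: at (2,2), goal (3,2), distance |2-3|+|2-2| = 1
Tile 4: at (2,3), goal (0,3), distance |2-0|+|3-3| = 2
Tile 12: at (3,0), goal (2,3), distance |3-2|+|0-3| = 4
Tile 9: at (3,1), goal (2,0), distance |3-2|+|1-0| = 2
Tile 1: at (3,2), goal (0,0), distance |3-0|+|2-0| = 5
Tile 2: at (3,3), goal (0,1), distance |3-0|+|3-1| = 5
Sum: 3 + 1 + 5 + 2 + 2 + 1 + 2 + 1 + 3 + 1 + 2 + 4 + 2 + 5 + 5 = 39

Answer: 39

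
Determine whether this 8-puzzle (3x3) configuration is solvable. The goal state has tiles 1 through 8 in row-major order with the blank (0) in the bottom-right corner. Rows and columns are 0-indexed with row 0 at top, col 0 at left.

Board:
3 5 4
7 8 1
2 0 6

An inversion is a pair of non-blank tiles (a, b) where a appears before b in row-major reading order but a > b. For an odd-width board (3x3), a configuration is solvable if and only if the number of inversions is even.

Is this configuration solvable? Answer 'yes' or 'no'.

Answer: no

Derivation:
Inversions (pairs i<j in row-major order where tile[i] > tile[j] > 0): 13
13 is odd, so the puzzle is not solvable.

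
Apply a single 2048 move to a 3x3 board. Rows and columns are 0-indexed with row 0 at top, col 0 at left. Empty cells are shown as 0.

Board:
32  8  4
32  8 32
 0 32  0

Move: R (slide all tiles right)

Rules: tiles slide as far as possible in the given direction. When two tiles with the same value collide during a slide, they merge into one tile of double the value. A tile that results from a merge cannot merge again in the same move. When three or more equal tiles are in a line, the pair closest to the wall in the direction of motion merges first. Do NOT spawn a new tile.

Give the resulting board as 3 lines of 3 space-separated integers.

Slide right:
row 0: [32, 8, 4] -> [32, 8, 4]
row 1: [32, 8, 32] -> [32, 8, 32]
row 2: [0, 32, 0] -> [0, 0, 32]

Answer: 32  8  4
32  8 32
 0  0 32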